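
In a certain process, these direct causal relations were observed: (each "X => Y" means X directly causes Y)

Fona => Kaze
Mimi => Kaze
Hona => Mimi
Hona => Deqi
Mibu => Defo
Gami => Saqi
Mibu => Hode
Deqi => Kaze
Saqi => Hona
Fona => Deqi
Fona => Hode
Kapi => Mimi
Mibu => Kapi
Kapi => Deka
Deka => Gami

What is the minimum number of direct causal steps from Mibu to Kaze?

Shortest chain: Mibu → Kapi → Mimi → Kaze.

3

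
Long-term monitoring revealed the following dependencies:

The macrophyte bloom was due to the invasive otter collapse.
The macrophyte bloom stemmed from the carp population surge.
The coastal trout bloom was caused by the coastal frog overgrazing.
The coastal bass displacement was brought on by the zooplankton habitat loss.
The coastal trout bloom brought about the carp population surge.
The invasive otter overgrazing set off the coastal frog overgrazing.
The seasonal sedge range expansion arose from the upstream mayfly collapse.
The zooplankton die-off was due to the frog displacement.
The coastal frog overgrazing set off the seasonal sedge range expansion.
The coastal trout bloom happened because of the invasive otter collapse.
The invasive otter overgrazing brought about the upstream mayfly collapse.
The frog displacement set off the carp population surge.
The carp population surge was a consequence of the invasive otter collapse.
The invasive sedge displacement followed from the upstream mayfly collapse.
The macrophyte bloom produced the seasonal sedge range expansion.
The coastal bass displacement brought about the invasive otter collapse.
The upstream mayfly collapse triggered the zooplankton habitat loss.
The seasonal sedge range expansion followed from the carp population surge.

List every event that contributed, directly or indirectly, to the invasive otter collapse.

the coastal bass displacement, the invasive otter overgrazing, the upstream mayfly collapse, the zooplankton habitat loss

Immediate cause of the invasive otter collapse: the coastal bass displacement.
Further upstream: the invasive otter overgrazing, the upstream mayfly collapse, the zooplankton habitat loss.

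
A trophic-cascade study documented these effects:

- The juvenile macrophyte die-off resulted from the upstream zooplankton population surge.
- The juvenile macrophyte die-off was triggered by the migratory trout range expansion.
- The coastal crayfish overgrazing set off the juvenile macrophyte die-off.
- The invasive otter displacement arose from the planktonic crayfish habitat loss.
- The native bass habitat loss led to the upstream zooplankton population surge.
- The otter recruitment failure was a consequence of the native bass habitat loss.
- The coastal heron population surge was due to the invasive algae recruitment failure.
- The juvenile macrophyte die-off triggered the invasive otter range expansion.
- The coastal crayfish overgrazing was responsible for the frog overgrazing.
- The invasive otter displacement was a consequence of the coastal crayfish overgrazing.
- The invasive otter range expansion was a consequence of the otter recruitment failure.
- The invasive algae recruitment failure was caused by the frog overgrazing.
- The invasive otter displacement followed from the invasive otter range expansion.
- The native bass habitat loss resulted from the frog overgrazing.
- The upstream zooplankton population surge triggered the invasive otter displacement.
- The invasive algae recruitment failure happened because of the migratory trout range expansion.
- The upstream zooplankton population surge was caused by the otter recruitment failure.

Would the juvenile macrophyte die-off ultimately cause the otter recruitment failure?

The juvenile macrophyte die-off leads to the invasive otter range expansion, the invasive otter displacement; the otter recruitment failure is not among them.

No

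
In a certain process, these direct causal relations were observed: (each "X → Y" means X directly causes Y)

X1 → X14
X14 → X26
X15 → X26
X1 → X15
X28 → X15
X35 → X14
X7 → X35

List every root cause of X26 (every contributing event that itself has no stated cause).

Tracing upstream from X26: X26 ← X15 ← X28.
A separate upstream branch: X26 ← X14 ← X35 ← X7.
A separate upstream branch: X26 ← X14 ← X1.
Each of those chain origins has no stated cause.

X1, X28, X7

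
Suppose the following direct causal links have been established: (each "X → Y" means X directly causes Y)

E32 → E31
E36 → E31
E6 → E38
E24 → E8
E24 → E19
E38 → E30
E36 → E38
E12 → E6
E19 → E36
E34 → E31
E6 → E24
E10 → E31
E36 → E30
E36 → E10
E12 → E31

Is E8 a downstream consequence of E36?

No

E36 leads to E10, E38, E30, E31; E8 is not among them.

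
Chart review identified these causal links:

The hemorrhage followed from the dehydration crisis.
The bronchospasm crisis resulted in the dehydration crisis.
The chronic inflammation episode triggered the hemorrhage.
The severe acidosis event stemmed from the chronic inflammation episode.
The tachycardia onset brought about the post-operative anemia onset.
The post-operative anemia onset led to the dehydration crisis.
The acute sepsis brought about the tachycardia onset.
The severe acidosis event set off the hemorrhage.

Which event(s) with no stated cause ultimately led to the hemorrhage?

the acute sepsis, the bronchospasm crisis, the chronic inflammation episode

Tracing upstream from the hemorrhage: the hemorrhage ← the dehydration crisis ← the post-operative anemia onset ← the tachycardia onset ← the acute sepsis.
A separate upstream branch: the hemorrhage ← the dehydration crisis ← the bronchospasm crisis.
A separate upstream branch: the hemorrhage ← the chronic inflammation episode.
Each of those chain origins has no stated cause.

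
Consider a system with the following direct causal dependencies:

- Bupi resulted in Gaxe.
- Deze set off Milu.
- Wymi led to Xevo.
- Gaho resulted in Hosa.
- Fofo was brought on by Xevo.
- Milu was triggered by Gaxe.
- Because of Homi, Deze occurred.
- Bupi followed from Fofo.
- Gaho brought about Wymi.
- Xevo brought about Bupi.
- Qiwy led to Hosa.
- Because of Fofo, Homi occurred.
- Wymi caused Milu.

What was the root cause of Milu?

Gaho

Tracing upstream from Milu: Milu ← Wymi ← Gaho.
Gaho has no stated cause, so it is the root.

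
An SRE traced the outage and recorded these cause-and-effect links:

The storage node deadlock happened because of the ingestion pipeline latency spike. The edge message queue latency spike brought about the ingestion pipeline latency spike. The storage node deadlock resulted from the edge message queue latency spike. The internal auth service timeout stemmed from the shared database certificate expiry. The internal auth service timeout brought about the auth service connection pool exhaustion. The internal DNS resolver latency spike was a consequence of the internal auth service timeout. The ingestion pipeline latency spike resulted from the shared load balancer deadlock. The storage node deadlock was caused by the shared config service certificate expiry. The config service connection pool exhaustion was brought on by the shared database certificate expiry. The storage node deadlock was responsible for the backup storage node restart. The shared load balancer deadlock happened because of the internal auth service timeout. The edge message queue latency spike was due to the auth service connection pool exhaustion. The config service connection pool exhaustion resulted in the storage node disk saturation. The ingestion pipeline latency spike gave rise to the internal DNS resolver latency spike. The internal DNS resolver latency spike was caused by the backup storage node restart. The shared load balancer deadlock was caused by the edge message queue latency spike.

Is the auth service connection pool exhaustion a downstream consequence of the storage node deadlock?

The storage node deadlock leads to the backup storage node restart, the internal DNS resolver latency spike; the auth service connection pool exhaustion is not among them.

No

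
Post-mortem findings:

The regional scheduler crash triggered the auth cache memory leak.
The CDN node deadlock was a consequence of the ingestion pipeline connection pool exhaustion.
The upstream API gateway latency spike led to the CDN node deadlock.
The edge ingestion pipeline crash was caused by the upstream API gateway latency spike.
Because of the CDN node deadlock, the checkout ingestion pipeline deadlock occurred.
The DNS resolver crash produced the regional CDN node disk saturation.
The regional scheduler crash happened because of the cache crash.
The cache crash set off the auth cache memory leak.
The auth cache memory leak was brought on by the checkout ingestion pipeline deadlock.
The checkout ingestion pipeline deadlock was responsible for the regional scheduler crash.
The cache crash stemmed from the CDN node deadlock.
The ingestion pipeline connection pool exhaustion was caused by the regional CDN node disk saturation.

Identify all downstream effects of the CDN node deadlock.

Direct effects: the cache crash, the checkout ingestion pipeline deadlock.
2 steps out: the regional scheduler crash, the auth cache memory leak.
Not reachable from it: the DNS resolver crash, the upstream API gateway latency spike, the regional CDN node disk saturation, the ingestion pipeline connection pool exhaustion, the edge ingestion pipeline crash.

the auth cache memory leak, the cache crash, the checkout ingestion pipeline deadlock, the regional scheduler crash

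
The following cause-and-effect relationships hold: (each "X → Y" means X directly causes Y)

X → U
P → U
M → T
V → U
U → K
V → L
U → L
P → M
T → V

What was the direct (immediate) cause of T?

M

Upstream contributors include P, but only M feeds directly into T.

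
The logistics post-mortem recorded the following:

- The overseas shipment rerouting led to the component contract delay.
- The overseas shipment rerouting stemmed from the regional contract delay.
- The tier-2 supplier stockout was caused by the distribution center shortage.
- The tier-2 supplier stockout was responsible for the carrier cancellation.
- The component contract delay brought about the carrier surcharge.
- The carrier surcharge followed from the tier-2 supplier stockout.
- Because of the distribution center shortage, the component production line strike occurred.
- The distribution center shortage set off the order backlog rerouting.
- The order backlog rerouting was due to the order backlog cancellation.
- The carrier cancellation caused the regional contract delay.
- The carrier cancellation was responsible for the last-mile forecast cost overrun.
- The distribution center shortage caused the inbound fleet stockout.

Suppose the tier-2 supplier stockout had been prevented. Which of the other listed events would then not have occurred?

Downstream of the tier-2 supplier stockout: the carrier cancellation, the last-mile forecast cost overrun, the regional contract delay, the overseas shipment rerouting, the component contract delay, the carrier surcharge.

the carrier cancellation, the carrier surcharge, the component contract delay, the last-mile forecast cost overrun, the overseas shipment rerouting, the regional contract delay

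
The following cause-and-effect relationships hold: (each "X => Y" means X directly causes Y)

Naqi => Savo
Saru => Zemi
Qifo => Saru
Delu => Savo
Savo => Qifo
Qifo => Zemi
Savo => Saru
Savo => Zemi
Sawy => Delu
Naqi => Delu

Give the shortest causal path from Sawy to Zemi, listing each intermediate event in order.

Sawy → Delu → Savo → Zemi

Sawy → Delu
Delu → Savo
Savo → Zemi
Length: 3 steps.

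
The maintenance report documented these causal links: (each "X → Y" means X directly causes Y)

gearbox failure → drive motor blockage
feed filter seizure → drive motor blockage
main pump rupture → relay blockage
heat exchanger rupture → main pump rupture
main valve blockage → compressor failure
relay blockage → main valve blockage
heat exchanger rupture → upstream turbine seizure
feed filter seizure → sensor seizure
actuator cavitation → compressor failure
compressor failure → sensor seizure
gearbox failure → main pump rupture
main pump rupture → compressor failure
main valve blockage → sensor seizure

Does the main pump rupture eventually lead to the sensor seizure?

There is a causal chain: the main pump rupture → the compressor failure → the sensor seizure.

Yes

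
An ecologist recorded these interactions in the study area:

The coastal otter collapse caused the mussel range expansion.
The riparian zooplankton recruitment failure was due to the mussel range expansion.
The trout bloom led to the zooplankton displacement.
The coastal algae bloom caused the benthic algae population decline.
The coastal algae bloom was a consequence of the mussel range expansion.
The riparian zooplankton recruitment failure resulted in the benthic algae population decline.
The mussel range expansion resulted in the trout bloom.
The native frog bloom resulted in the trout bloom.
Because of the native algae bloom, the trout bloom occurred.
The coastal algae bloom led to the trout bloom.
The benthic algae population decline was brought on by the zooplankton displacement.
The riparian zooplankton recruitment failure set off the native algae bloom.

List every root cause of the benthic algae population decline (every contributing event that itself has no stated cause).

the coastal otter collapse, the native frog bloom

Tracing upstream from the benthic algae population decline: the benthic algae population decline ← the coastal algae bloom ← the mussel range expansion ← the coastal otter collapse.
A separate upstream branch: the benthic algae population decline ← the zooplankton displacement ← the trout bloom ← the native frog bloom.
Each of those chain origins has no stated cause.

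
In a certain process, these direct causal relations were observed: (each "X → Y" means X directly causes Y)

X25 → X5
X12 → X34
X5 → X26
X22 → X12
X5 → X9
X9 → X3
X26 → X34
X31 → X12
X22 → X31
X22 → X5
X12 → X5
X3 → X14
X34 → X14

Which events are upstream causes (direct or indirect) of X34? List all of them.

X12, X22, X25, X26, X31, X5

Immediate causes of X34: X12, X26.
Further upstream: X22, X31, X5, X25.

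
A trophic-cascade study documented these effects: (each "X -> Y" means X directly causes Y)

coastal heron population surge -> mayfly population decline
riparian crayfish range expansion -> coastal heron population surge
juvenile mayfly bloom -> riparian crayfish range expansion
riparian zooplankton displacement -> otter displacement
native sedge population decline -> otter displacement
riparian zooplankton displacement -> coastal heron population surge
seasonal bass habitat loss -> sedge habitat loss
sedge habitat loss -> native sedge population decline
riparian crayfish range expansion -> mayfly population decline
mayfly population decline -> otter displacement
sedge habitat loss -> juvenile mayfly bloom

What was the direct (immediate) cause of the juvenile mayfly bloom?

Upstream contributors include the seasonal bass habitat loss, but only the sedge habitat loss feeds directly into the juvenile mayfly bloom.

the sedge habitat loss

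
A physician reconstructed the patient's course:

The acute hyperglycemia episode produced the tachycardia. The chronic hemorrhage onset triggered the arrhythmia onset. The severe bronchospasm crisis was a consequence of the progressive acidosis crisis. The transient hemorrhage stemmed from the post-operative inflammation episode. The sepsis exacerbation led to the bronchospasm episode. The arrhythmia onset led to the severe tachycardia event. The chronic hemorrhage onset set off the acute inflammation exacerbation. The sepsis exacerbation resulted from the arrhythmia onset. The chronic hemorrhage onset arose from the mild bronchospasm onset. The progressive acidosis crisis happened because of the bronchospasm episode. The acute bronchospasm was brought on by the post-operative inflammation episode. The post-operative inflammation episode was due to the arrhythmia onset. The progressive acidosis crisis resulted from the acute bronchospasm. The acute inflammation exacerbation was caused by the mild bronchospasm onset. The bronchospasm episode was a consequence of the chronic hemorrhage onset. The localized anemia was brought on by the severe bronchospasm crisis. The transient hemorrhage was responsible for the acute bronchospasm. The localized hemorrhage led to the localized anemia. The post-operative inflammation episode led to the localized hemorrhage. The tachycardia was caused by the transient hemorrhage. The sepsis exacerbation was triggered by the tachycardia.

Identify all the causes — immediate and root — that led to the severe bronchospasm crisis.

the acute bronchospasm, the acute hyperglycemia episode, the arrhythmia onset, the bronchospasm episode, the chronic hemorrhage onset, the mild bronchospasm onset, the post-operative inflammation episode, the progressive acidosis crisis, the sepsis exacerbation, the tachycardia, the transient hemorrhage

Immediate cause of the severe bronchospasm crisis: the progressive acidosis crisis.
Further upstream: the mild bronchospasm onset, the acute hyperglycemia episode, the chronic hemorrhage onset, the arrhythmia onset, the post-operative inflammation episode, the transient hemorrhage, the tachycardia, the acute bronchospasm, the sepsis exacerbation, the bronchospasm episode.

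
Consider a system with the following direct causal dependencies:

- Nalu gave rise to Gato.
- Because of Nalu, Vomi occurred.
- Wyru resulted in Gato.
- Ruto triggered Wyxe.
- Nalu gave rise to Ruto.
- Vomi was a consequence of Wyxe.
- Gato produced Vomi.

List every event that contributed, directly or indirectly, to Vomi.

Gato, Nalu, Ruto, Wyru, Wyxe

Immediate causes of Vomi: Nalu, Gato, Wyxe.
Further upstream: Ruto, Wyru.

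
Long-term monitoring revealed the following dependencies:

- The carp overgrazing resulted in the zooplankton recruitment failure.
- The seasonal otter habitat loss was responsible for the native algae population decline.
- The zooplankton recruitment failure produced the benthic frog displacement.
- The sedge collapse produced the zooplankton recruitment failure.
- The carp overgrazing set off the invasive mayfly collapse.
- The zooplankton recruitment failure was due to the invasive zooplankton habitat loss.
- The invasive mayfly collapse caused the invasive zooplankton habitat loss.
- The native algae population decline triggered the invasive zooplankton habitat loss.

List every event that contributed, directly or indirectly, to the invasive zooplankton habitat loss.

Immediate causes of the invasive zooplankton habitat loss: the invasive mayfly collapse, the native algae population decline.
Further upstream: the carp overgrazing, the seasonal otter habitat loss.

the carp overgrazing, the invasive mayfly collapse, the native algae population decline, the seasonal otter habitat loss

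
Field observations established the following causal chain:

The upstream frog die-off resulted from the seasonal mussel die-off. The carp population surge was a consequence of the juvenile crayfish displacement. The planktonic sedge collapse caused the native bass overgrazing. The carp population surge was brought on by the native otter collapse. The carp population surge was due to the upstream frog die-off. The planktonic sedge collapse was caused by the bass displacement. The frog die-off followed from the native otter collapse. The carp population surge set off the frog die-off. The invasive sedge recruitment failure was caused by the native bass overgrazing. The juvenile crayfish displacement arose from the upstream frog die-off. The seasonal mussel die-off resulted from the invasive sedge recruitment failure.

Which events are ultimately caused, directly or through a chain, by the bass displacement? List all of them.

Direct effects: the planktonic sedge collapse.
2 steps out: the native bass overgrazing.
3 steps out: the invasive sedge recruitment failure.
4 steps out: the seasonal mussel die-off.
5 steps out: the upstream frog die-off.
6 steps out: the juvenile crayfish displacement, the carp population surge.
7 steps out: the frog die-off.
Not reachable from it: the native otter collapse.

the carp population surge, the frog die-off, the invasive sedge recruitment failure, the juvenile crayfish displacement, the native bass overgrazing, the planktonic sedge collapse, the seasonal mussel die-off, the upstream frog die-off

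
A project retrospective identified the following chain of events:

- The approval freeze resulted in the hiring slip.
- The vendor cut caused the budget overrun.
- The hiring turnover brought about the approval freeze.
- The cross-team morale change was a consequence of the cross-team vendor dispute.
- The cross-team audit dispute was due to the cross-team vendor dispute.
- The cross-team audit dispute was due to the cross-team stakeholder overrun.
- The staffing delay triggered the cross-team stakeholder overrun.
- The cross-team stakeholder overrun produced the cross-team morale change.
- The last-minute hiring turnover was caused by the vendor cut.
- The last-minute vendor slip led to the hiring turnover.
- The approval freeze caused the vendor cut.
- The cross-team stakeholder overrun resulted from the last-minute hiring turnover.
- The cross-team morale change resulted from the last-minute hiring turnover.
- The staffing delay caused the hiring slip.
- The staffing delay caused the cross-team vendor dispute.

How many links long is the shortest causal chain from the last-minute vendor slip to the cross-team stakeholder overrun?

5

Shortest chain: the last-minute vendor slip → the hiring turnover → the approval freeze → the vendor cut → the last-minute hiring turnover → the cross-team stakeholder overrun.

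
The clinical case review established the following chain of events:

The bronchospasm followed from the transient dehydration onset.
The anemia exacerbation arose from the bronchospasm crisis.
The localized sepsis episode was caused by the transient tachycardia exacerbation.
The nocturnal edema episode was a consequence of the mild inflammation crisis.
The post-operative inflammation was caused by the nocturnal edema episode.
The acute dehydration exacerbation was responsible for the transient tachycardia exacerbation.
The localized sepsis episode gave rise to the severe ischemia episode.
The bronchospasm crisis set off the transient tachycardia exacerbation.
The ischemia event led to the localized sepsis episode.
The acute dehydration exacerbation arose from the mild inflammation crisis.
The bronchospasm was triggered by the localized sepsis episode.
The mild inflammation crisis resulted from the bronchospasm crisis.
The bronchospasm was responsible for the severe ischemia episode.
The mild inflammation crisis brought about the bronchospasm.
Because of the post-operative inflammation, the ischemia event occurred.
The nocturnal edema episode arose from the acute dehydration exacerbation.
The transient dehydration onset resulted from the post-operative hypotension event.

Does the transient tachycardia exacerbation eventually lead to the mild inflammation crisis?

The transient tachycardia exacerbation leads to the localized sepsis episode, the bronchospasm, the severe ischemia episode; the mild inflammation crisis is not among them.

No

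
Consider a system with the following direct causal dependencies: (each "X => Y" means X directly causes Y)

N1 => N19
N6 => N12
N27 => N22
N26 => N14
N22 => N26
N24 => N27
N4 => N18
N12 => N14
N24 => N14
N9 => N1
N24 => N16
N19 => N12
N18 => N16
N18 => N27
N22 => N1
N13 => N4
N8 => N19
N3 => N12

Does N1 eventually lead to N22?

No

N1 leads to N19, N12, N14; N22 is not among them.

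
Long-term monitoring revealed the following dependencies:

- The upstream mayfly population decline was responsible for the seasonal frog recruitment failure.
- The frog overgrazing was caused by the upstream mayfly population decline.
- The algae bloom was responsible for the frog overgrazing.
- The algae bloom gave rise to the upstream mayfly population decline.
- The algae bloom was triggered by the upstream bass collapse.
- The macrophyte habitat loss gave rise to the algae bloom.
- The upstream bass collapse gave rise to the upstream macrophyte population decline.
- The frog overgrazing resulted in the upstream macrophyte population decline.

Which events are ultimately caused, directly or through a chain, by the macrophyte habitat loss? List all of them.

Direct effects: the algae bloom.
2 steps out: the upstream mayfly population decline, the frog overgrazing.
3 steps out: the seasonal frog recruitment failure, the upstream macrophyte population decline.
Not reachable from it: the upstream bass collapse.

the algae bloom, the frog overgrazing, the seasonal frog recruitment failure, the upstream macrophyte population decline, the upstream mayfly population decline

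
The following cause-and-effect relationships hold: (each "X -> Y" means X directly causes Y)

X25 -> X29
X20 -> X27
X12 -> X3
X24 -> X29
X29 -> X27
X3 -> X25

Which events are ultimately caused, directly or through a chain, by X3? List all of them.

Direct effects: X25.
2 steps out: X29.
3 steps out: X27.
Not reachable from it: X20, X24, X12.

X25, X27, X29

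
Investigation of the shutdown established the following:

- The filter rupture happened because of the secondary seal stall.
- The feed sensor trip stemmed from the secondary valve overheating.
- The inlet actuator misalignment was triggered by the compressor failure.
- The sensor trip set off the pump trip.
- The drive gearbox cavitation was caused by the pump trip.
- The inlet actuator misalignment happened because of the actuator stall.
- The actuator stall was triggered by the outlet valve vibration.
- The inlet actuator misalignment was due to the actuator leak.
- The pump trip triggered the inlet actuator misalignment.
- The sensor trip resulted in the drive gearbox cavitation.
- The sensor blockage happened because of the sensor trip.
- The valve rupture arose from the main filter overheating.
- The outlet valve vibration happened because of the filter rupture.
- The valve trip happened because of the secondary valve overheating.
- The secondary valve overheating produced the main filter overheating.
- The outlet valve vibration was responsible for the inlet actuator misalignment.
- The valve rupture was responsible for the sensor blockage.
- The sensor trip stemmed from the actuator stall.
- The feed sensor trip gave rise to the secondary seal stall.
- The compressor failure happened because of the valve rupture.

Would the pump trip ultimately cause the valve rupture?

The pump trip leads to the drive gearbox cavitation, the inlet actuator misalignment; the valve rupture is not among them.

No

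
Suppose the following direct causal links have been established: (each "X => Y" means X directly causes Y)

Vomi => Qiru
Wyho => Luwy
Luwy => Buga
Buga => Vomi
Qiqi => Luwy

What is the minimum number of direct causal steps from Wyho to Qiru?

Shortest chain: Wyho → Luwy → Buga → Vomi → Qiru.

4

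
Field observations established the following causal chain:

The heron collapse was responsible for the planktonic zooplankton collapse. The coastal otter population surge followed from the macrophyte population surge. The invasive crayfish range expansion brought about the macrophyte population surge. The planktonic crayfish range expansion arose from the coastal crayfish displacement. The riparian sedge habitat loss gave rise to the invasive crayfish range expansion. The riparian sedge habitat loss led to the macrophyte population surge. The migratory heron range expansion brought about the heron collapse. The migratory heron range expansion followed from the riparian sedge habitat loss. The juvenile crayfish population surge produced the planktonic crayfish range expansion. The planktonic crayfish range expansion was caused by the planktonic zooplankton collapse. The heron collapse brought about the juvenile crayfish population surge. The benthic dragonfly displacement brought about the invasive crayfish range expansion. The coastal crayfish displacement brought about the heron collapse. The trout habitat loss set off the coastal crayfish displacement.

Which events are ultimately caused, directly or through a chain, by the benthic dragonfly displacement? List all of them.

Direct effects: the invasive crayfish range expansion.
2 steps out: the macrophyte population surge.
3 steps out: the coastal otter population surge.
Not reachable from it: the riparian sedge habitat loss, the trout habitat loss, the coastal crayfish displacement, the migratory heron range expansion, the heron collapse, the juvenile crayfish population surge, the planktonic zooplankton collapse, the planktonic crayfish range expansion.

the coastal otter population surge, the invasive crayfish range expansion, the macrophyte population surge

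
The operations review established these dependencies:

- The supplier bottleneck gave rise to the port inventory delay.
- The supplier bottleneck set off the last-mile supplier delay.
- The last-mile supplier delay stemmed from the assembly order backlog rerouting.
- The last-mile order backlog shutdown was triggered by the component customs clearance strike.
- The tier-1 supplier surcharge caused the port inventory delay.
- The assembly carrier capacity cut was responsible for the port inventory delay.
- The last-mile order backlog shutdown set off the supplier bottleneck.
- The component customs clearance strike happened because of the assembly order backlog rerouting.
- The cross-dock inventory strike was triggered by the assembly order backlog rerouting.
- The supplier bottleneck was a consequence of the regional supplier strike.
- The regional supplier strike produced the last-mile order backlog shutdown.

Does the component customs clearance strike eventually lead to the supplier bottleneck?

Yes

There is a causal chain: the component customs clearance strike → the last-mile order backlog shutdown → the supplier bottleneck.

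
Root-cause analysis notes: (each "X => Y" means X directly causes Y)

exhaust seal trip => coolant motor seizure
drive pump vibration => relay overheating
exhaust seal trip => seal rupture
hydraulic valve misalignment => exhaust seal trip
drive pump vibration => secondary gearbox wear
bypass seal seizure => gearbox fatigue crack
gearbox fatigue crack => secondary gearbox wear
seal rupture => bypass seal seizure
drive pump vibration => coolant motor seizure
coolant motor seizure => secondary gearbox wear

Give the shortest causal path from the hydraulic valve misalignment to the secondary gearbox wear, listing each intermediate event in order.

the hydraulic valve misalignment → the exhaust seal trip
the exhaust seal trip → the coolant motor seizure
the coolant motor seizure → the secondary gearbox wear
Length: 3 steps.

the hydraulic valve misalignment → the exhaust seal trip → the coolant motor seizure → the secondary gearbox wear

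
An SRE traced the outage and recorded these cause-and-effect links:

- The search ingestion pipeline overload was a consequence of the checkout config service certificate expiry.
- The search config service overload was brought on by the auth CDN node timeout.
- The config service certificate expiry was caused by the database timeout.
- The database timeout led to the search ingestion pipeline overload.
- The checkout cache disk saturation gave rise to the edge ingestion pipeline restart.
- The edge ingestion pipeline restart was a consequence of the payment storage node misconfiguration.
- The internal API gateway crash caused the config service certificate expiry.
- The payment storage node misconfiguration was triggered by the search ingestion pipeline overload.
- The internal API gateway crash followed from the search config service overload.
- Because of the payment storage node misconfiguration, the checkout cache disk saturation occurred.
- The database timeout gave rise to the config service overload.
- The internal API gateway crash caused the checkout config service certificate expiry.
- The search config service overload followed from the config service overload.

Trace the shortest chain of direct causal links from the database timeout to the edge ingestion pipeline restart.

the database timeout → the search ingestion pipeline overload → the payment storage node misconfiguration → the edge ingestion pipeline restart

the database timeout → the search ingestion pipeline overload
the search ingestion pipeline overload → the payment storage node misconfiguration
the payment storage node misconfiguration → the edge ingestion pipeline restart
Length: 3 steps.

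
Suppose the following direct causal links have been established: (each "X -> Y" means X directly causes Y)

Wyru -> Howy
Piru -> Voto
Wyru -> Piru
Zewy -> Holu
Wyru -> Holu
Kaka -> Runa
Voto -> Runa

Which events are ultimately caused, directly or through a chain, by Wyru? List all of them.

Direct effects: Piru, Holu, Howy.
2 steps out: Voto.
3 steps out: Runa.
Not reachable from it: Zewy, Kaka.

Holu, Howy, Piru, Runa, Voto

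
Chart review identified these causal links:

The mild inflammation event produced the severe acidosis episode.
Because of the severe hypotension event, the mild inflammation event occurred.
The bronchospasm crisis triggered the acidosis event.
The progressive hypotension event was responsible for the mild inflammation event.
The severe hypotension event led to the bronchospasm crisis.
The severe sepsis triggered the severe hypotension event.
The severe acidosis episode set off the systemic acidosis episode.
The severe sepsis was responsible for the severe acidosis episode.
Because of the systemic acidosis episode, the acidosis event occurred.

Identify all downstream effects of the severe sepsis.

Direct effects: the severe hypotension event, the severe acidosis episode.
2 steps out: the bronchospasm crisis, the mild inflammation event, the systemic acidosis episode.
3 steps out: the acidosis event.
Not reachable from it: the progressive hypotension event.

the acidosis event, the bronchospasm crisis, the mild inflammation event, the severe acidosis episode, the severe hypotension event, the systemic acidosis episode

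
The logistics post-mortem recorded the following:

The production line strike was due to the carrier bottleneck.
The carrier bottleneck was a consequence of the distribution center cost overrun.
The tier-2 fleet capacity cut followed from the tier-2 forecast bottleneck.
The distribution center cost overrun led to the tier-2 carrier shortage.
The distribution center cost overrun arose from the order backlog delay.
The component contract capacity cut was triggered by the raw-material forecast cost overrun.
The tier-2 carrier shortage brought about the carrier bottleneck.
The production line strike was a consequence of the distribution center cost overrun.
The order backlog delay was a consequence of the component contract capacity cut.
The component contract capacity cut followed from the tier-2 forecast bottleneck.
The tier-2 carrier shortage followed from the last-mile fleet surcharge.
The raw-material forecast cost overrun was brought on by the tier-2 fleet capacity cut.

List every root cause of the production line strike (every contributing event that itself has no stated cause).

Tracing upstream from the production line strike: the production line strike ← the distribution center cost overrun ← the order backlog delay ← the component contract capacity cut ← the tier-2 forecast bottleneck.
A separate upstream branch: the production line strike ← the carrier bottleneck ← the tier-2 carrier shortage ← the last-mile fleet surcharge.
Each of those chain origins has no stated cause.

the last-mile fleet surcharge, the tier-2 forecast bottleneck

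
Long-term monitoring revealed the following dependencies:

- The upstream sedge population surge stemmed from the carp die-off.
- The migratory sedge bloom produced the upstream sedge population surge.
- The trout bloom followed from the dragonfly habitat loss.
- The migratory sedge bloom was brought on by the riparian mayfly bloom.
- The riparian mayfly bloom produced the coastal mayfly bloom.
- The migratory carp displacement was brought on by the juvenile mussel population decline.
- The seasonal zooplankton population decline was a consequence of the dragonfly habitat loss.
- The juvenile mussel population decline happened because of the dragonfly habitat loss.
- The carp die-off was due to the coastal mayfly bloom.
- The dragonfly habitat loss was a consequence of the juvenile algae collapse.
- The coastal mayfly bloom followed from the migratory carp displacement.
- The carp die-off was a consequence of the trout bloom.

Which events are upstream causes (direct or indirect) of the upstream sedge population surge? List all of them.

Immediate causes of the upstream sedge population surge: the carp die-off, the migratory sedge bloom.
Further upstream: the juvenile algae collapse, the dragonfly habitat loss, the juvenile mussel population decline, the trout bloom, the migratory carp displacement, the riparian mayfly bloom, the coastal mayfly bloom.

the carp die-off, the coastal mayfly bloom, the dragonfly habitat loss, the juvenile algae collapse, the juvenile mussel population decline, the migratory carp displacement, the migratory sedge bloom, the riparian mayfly bloom, the trout bloom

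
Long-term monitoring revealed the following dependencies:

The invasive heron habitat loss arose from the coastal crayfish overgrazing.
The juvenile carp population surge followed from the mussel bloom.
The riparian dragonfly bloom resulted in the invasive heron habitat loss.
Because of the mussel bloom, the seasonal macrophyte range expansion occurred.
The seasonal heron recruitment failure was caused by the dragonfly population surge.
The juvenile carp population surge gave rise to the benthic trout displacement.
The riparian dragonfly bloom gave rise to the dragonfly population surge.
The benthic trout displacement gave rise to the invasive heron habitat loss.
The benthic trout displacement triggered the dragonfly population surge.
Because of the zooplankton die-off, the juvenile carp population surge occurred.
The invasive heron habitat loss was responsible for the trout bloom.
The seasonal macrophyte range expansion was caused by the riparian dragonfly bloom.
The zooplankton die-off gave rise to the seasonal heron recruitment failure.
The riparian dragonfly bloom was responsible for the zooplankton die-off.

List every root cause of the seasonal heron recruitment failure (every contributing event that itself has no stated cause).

Tracing upstream from the seasonal heron recruitment failure: the seasonal heron recruitment failure ← the zooplankton die-off ← the riparian dragonfly bloom.
A separate upstream branch: the seasonal heron recruitment failure ← the dragonfly population surge ← the benthic trout displacement ← the juvenile carp population surge ← the mussel bloom.
Each of those chain origins has no stated cause.

the mussel bloom, the riparian dragonfly bloom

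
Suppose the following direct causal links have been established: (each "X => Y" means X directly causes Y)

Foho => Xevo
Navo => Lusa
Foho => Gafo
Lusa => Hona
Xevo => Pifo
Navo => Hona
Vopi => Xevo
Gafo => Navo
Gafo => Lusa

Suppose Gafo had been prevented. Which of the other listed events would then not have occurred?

Hona, Lusa, Navo

Downstream of Gafo: Navo, Lusa, Hona.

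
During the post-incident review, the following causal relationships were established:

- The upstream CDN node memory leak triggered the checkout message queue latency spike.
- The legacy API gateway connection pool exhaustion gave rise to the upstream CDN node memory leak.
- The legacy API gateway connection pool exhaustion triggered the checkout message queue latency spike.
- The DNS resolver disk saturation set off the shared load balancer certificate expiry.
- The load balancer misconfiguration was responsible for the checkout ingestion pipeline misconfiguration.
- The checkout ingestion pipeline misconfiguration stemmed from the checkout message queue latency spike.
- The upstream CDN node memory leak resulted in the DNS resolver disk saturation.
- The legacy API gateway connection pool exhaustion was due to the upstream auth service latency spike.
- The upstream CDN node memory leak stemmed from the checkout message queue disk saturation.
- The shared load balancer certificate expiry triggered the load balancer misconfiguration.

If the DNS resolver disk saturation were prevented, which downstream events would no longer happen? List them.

Downstream of the DNS resolver disk saturation: the shared load balancer certificate expiry, the load balancer misconfiguration, the checkout ingestion pipeline misconfiguration.
Of those, still caused via another path: the checkout ingestion pipeline misconfiguration.
The remainder have no surviving cause.

the load balancer misconfiguration, the shared load balancer certificate expiry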